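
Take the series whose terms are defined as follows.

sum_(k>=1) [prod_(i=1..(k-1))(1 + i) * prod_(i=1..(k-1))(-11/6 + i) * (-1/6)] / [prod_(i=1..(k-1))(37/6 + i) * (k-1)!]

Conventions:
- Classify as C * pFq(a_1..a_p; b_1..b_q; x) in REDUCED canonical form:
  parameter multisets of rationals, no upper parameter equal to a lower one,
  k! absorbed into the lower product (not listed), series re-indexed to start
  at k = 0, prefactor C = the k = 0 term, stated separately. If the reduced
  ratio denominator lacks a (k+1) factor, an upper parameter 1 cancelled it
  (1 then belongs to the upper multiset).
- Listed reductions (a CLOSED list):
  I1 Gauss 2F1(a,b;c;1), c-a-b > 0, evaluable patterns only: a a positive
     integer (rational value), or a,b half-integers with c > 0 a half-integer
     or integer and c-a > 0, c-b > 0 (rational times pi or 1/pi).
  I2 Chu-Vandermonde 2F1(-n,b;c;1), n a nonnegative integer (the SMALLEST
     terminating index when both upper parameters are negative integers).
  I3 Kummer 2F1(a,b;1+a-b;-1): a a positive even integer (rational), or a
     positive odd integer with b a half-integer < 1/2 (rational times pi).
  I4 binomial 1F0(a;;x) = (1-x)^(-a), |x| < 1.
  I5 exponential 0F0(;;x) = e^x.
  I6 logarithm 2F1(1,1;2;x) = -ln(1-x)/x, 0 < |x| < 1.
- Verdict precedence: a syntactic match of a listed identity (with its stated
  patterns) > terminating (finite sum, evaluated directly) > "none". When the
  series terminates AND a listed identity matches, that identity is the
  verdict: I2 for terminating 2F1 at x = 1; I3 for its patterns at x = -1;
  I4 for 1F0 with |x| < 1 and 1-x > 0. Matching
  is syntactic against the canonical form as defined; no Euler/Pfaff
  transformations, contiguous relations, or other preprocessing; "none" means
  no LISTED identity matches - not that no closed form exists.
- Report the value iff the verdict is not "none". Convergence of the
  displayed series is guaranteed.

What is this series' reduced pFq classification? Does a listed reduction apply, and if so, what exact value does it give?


The tell: with t_0 = -1/6, the running product (C = -1/6, x = 1) telescopes to a rising factorial.
Step ratio: r(k) = 1 * (k-5/6) (k+2) / [(k+43/6) (k+1)] - rational in k, leading ratio 1; with t_0 = -1/6, classification follows.

With C = -1/6: the canonical form is 2F1(-5/6, 2; 43/6; 1). Verdict at x = 1: Gauss's theorem (I1) matches (x = 1: the Gamma ratio telescopes since c-a-b = 6 > 0 and a = 2 in Z>0). Value: -1147/9072.


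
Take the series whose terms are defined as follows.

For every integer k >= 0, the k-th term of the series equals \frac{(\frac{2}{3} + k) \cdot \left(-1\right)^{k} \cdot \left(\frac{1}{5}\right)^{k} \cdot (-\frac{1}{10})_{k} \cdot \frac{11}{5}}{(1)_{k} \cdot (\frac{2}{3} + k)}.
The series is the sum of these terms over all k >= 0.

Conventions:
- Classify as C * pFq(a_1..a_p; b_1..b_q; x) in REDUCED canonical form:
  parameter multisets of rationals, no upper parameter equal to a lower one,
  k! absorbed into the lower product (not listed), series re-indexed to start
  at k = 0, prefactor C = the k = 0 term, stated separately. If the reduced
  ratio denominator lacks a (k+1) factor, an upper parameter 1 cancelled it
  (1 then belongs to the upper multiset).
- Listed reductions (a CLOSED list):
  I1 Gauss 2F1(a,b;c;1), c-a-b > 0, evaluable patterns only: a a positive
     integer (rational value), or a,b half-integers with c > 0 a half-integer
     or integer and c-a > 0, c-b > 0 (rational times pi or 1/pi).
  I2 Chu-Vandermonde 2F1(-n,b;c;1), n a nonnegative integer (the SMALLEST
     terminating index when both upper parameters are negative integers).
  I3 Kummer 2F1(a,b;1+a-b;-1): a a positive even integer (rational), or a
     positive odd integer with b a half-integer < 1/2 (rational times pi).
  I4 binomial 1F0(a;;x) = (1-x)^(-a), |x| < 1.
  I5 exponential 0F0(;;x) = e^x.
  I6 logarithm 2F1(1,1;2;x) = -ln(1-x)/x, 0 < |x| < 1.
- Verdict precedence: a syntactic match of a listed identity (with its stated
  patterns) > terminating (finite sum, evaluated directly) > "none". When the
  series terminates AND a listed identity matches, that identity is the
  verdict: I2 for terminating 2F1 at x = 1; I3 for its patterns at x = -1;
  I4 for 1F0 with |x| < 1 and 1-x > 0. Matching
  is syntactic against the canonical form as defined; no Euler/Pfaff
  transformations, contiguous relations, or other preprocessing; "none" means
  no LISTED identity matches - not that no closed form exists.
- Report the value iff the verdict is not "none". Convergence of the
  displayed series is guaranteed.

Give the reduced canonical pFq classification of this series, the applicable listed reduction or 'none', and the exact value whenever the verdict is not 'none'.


This is \frac{11}{5} * 1F0(-\frac{1}{10}; -; -\frac{1}{5}) in reduced canonical form. Verdict (x = -\frac{1}{5}): binomial (I4) applies (the 1F0 binomial series: exponent 1/10, x = -\frac{1}{5}). Value: \frac{11}{5} \cdot \left(\frac{6}{5}\right)^{\frac{1}{10}}.

The tell: with t_0 = \frac{11}{5}, (1)_k (C = 11/5) is k! itself.
Step ratio: r(k) = -\frac{1}{5} * (k-\frac{1}{10}) / [(k+1)] - rational; roots negated = parameters, x = -\frac{1}{5}, C = \frac{11}{5}.


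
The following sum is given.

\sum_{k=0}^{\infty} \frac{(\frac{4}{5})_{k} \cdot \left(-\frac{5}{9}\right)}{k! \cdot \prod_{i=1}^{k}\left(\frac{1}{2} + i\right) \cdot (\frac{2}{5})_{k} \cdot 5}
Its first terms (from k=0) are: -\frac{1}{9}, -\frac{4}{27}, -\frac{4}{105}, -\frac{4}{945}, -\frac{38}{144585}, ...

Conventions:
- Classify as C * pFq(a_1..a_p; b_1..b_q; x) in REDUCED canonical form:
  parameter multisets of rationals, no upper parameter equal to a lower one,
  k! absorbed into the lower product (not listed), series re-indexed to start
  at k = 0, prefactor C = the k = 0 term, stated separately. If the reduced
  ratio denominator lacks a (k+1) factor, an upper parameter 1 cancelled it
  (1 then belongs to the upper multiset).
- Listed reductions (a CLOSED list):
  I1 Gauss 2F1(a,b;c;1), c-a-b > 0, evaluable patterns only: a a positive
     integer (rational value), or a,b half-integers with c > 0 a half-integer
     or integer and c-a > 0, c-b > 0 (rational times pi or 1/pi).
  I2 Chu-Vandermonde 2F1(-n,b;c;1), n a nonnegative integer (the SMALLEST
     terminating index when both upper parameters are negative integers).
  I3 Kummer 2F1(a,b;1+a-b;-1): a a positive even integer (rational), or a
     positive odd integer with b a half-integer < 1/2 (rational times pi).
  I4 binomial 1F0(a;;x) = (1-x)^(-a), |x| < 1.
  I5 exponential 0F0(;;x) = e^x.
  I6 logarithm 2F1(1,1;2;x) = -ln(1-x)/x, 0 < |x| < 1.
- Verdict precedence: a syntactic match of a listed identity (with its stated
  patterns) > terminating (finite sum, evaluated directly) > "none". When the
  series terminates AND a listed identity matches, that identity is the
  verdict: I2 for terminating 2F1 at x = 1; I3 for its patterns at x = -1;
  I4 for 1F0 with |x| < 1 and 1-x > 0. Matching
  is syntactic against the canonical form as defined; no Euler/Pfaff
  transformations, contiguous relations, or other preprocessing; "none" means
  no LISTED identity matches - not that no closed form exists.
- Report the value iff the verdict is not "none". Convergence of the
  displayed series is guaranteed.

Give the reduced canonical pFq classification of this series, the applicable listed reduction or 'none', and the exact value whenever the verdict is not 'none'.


Prefactor -\frac{1}{9}, argument 1: 1F2 with upper {\frac{4}{5}} over lower {\frac{2}{5}, \frac{3}{2}}. Verdict: no listed reduction: x = 1 and upper {\frac{4}{5}} fail every I1-I6 pattern.

Structural cue: from the first term -\frac{1}{9}: the lower running product (prefactor -1/9) is a rising factorial.
Term ratio: r(k) = 1 * (k+\frac{4}{5}) / [(k+\frac{2}{5}) (k+\frac{3}{2}) (k+1)] - rational; roots negated = parameters, x = 1, C = -\frac{1}{9}.


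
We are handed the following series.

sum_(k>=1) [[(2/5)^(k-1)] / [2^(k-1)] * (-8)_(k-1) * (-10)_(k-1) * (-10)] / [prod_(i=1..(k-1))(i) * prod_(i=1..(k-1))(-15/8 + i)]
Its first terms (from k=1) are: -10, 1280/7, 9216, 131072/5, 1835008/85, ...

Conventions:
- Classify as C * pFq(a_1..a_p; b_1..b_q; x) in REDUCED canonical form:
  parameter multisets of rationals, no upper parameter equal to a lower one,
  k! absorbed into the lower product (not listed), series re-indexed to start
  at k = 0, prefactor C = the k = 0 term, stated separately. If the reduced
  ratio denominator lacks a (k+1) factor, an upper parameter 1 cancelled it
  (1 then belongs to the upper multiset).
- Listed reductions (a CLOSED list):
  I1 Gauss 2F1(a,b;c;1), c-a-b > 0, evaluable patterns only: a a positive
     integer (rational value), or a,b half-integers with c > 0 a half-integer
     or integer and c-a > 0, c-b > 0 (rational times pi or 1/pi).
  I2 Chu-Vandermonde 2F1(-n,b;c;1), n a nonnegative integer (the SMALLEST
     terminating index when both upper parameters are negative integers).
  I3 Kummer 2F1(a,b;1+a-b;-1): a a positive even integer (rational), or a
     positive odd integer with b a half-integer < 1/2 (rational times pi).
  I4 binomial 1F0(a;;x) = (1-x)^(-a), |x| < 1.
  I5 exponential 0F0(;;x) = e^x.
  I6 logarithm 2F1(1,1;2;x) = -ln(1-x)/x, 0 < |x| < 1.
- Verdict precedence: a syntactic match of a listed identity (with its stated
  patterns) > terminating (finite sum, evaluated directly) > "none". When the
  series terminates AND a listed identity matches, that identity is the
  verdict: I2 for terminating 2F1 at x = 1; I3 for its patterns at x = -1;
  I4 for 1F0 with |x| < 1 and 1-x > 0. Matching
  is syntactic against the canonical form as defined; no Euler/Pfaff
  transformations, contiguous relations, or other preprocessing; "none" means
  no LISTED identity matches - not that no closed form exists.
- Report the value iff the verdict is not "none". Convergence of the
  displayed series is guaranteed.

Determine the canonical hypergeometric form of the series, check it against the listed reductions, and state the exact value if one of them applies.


x = 1/5 here; the reduced form reads 2F1, upper {-10, -8}, lower {-7/8}, C = -10. Verdict: terminating. With -8 upstairs the series is a 9-term polynomial sum; evaluated term by term. Value: 1897894261008058/29350234375.

First insight: x = (1/5) and the two k-th powers (prefactor -10) combine into one argument.
Ratio: r(k) = (1/5) * (k-10) (k-8) / [(k-7/8) (k+1)] - rational in k. x = (1/5); t_0 = -10; negate the roots.


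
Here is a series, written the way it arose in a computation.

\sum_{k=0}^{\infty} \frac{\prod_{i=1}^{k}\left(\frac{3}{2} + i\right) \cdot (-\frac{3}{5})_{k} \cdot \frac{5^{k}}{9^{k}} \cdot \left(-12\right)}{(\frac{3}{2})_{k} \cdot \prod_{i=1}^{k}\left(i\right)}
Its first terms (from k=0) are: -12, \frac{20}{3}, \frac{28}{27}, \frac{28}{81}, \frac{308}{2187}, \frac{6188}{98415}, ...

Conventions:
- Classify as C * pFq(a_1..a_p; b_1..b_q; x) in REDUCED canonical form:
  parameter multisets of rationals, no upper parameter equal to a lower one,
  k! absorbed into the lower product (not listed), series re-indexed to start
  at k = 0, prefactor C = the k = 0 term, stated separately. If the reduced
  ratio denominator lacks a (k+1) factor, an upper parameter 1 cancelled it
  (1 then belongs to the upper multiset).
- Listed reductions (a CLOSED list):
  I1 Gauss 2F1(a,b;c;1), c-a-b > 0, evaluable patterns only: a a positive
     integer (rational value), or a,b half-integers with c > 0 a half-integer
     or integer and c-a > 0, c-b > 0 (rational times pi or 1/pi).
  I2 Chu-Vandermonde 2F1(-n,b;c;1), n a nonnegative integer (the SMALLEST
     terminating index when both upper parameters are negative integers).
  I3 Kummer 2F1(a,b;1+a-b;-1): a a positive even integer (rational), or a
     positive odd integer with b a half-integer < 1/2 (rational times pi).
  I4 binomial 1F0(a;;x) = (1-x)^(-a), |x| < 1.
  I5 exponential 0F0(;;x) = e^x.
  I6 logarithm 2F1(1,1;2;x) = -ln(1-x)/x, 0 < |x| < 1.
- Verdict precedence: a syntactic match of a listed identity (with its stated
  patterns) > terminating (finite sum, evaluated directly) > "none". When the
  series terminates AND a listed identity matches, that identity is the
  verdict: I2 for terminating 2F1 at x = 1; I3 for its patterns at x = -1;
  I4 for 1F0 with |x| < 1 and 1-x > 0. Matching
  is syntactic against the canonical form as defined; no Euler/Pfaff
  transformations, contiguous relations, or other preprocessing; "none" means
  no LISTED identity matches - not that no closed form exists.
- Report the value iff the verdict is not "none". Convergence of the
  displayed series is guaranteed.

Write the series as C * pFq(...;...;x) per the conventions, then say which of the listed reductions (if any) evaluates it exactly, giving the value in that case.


At argument \frac{5}{9}: a 2F1 with upper {-\frac{3}{5}, \frac{5}{2}}, lower {\frac{3}{2}}, scaled by C = -12. Verdict: none. A 2F1 with upper {-\frac{3}{5}, \frac{5}{2}} fits none of I1-I6 at x = \frac{5}{9}; the sum runs forever.

Key observation: t_0 = -12 here, and the product of the first k integers (C = -12) is k!.
Ratio: r(k) = \frac{5}{9} * (k-\frac{3}{5}) (k+\frac{5}{2}) / [(k+\frac{3}{2}) (k+1)] - rational in k, leading ratio \frac{5}{9}; with t_0 = -12, classification follows.


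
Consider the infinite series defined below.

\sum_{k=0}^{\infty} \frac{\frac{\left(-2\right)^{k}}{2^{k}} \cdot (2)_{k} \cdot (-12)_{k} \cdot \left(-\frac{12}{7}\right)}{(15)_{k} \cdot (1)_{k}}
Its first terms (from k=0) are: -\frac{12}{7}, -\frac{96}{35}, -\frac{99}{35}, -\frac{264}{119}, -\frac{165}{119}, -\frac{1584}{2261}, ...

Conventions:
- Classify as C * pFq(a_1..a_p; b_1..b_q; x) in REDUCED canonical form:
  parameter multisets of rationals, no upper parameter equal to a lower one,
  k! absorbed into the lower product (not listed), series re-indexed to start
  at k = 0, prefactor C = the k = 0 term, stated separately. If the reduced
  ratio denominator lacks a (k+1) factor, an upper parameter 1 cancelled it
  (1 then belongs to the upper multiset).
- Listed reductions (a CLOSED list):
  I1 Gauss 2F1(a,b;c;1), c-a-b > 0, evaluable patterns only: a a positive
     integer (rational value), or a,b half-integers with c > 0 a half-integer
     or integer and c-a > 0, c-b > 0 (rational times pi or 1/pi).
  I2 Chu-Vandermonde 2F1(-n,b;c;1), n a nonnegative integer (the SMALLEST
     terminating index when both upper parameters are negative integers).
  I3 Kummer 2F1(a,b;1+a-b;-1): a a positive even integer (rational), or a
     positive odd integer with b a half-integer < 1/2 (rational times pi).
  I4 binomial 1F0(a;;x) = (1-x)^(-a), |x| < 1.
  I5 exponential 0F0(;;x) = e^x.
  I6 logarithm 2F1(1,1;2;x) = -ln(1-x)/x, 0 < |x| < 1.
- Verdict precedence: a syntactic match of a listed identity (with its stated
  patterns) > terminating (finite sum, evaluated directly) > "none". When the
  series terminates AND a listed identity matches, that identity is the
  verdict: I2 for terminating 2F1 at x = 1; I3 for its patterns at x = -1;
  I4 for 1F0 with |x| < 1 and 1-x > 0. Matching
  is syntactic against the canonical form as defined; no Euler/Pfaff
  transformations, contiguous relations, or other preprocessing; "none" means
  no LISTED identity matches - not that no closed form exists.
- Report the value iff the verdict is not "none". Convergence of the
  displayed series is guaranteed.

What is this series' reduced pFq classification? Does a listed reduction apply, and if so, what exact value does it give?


Reduced: x = -1, 2F1, upper = {-12, 2}, lower = {15}, C = -\frac{12}{7}. Verdict: this is the Kummer evaluation I3 (x = -1; c = 15 equals 1+a-b for upper {-12, 2}: listed pattern). Exact value: -12.

Key step: x = -1 and (1)_k (C = -12/7) is k! itself.
Step ratio: r(k) = -1 * (k-12) (k+2) / [(k+15) (k+1)] - rational in k. x = -1; t_0 = -\frac{12}{7}; negate the roots.


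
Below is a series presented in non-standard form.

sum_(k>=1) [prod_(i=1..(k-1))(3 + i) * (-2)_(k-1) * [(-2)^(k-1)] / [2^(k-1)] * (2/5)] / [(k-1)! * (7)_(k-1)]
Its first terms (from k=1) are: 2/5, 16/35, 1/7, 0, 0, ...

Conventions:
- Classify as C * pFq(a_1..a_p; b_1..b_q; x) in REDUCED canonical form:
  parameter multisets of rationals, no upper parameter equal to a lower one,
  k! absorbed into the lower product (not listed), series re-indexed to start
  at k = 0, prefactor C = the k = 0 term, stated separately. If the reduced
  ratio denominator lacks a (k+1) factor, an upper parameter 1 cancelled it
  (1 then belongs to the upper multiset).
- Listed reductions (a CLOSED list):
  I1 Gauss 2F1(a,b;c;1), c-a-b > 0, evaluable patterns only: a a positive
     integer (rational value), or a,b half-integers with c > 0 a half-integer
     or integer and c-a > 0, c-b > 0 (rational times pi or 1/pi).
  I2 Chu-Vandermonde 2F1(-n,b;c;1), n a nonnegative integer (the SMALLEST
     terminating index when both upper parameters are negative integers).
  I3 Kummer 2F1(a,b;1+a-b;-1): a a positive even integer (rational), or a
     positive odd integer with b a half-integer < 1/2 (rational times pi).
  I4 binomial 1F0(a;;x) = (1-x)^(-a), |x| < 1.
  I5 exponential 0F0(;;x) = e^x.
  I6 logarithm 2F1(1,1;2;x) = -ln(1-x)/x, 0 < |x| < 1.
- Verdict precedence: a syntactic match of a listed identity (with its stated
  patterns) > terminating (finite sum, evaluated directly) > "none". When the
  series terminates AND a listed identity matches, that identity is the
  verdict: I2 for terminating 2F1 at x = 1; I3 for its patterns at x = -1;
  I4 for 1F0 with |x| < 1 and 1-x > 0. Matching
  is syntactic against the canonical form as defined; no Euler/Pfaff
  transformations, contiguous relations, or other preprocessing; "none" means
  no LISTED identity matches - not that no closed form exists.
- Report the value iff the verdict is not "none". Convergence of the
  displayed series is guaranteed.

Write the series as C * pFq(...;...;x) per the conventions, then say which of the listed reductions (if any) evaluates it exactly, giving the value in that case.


Canonical form: C = 2/5 times 2F1 with upper {-2, 4}, lower {7}, x = -1. Verdict: the Kummer evaluation I3 matches (x = -1; c = 7 equals 1+a-b for upper {-2, 4}: listed pattern). Exact value: 1.

First insight: t_0 = 2/5 here, and the two k-th powers (prefactor 2/5) combine into one argument.
Ratio: r(k) = (-1) * (k-2) (k+4) / [(k+7) (k+1)] ; factor over Q: parameters, x = (-1), and C = 2/5.


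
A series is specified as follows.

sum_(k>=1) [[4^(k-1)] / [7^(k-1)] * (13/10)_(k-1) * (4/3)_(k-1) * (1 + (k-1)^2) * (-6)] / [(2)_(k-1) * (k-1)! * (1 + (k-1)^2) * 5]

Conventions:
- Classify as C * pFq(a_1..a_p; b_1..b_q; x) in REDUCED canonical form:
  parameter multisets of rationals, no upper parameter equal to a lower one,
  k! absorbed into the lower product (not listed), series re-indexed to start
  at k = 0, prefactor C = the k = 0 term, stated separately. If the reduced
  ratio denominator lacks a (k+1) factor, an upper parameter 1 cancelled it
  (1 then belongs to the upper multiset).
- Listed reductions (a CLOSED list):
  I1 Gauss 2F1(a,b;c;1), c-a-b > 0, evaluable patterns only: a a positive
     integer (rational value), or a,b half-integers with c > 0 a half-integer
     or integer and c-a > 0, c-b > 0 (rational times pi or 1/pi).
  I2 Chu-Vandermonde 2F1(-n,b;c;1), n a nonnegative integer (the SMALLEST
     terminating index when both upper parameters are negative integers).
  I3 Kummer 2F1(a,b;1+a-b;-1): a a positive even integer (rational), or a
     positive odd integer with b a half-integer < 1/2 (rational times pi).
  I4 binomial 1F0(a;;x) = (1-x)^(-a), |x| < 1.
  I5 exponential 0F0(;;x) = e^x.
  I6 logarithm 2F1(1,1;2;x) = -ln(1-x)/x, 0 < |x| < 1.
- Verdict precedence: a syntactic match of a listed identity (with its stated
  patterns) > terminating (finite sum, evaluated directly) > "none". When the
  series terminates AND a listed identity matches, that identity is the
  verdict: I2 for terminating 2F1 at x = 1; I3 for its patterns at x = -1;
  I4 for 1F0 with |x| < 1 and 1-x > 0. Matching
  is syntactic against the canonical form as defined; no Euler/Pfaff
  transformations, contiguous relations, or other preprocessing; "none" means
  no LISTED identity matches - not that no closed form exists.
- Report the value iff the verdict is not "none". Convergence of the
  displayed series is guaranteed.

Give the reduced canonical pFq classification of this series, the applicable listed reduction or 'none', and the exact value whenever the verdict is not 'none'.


This is -6/5 * 2F1(13/10, 4/3; 2; 4/7) in reduced canonical form. Verdict: no listed reduction: x = 4/7 and upper {13/10, 4/3} fail every I1-I6 pattern.

The tell: t_0 = -6/5 here, and the factor k^2 + 1 cancels (top and bottom), leaving C = -6/5.
Adjacent-term ratio: r(k) = (4/7) * (k+13/10) (k+4/3) / [(k+2) (k+1)] - rational in k. x = (4/7); t_0 = -6/5; negate the roots.


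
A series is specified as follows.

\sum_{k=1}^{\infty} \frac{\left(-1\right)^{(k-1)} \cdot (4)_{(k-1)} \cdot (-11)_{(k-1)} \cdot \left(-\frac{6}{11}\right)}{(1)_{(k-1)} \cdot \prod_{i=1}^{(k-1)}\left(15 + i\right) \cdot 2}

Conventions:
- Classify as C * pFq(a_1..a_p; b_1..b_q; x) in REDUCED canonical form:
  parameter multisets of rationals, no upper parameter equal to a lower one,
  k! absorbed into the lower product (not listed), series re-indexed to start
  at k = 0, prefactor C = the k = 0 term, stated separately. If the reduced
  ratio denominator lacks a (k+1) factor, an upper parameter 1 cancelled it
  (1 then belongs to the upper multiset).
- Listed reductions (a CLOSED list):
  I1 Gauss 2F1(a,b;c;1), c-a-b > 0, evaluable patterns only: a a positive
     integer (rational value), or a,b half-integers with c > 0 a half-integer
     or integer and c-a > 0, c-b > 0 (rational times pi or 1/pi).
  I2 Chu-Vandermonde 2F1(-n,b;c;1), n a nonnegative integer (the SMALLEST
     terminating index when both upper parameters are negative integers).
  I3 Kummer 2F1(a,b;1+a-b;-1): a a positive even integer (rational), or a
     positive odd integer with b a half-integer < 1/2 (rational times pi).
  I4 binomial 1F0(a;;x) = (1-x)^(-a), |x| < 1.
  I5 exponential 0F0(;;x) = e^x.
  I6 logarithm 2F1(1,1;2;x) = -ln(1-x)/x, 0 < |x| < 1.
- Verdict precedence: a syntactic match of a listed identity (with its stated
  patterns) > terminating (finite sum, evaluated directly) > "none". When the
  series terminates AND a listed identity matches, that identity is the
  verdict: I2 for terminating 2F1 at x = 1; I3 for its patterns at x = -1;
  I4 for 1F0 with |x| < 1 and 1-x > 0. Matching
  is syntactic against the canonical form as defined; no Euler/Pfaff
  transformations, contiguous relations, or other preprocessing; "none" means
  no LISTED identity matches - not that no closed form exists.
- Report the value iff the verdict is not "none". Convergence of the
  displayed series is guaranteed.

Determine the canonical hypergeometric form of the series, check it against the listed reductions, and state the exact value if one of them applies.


This is -\frac{3}{11} * 2F1(-11, 4; 16; -1) in reduced canonical form. Verdict: the Kummer evaluation I3 fires (x = -1; c = 16 equals 1+a-b for upper {-11, 4}: listed pattern). Sum: -\frac{105}{22}.

First insight: with t_0 = -\frac{3}{11}, the constant factors (C = -3/11) combine into one prefactor.
Adjacent-term ratio: r(k) = -1 * (k-11) (k+4) / [(k+16) (k+1)] - poly over poly, x = -1 from leading terms; C = -\frac{3}{11} at k = 0.


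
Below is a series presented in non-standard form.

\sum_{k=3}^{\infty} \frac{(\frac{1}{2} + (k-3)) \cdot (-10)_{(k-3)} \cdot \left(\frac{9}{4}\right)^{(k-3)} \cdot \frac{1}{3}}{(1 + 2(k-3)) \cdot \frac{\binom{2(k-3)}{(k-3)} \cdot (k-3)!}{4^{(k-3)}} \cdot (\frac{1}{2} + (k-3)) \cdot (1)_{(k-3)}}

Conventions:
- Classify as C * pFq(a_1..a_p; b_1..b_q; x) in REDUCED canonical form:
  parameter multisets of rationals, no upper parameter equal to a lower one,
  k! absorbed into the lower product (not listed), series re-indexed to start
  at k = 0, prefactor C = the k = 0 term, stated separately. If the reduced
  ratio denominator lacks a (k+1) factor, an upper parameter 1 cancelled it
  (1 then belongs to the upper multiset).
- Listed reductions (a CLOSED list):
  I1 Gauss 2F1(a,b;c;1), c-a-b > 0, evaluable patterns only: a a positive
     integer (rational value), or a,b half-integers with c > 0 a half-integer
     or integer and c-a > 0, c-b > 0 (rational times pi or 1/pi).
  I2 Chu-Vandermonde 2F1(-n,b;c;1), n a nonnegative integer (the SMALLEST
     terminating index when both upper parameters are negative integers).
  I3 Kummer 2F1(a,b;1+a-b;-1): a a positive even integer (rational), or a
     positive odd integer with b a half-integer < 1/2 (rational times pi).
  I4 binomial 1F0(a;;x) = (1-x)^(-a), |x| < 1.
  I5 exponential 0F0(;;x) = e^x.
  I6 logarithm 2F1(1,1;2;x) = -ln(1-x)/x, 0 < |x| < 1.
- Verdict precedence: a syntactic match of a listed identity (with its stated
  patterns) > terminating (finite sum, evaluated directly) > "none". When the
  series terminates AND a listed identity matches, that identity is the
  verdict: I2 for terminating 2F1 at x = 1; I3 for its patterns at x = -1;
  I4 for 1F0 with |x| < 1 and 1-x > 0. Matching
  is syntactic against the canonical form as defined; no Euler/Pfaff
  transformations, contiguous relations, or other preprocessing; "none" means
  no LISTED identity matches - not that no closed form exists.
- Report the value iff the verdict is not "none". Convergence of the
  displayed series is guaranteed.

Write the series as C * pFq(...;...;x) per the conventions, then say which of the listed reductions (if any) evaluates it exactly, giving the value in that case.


Reduced: x = \frac{9}{4}, 1F1, upper = {-10}, lower = {\frac{3}{2}}, C = \frac{1}{3}. Verdict: terminating (-10 upstairs). 11 nonzero terms in all; added directly. Value: -\frac{5894314973}{173818444800}.

Key step: from the first term \frac{1}{3}: the lower (2k+1) factor (C = 1/3) shifts a half-integer Pochhammer.
Consecutive-term ratio: r(k) = \frac{9}{4} * (k-10) / [(k+\frac{3}{2}) (k+1)] - poly over poly, x = \frac{9}{4} from leading terms; C = \frac{1}{3} at k = 0.


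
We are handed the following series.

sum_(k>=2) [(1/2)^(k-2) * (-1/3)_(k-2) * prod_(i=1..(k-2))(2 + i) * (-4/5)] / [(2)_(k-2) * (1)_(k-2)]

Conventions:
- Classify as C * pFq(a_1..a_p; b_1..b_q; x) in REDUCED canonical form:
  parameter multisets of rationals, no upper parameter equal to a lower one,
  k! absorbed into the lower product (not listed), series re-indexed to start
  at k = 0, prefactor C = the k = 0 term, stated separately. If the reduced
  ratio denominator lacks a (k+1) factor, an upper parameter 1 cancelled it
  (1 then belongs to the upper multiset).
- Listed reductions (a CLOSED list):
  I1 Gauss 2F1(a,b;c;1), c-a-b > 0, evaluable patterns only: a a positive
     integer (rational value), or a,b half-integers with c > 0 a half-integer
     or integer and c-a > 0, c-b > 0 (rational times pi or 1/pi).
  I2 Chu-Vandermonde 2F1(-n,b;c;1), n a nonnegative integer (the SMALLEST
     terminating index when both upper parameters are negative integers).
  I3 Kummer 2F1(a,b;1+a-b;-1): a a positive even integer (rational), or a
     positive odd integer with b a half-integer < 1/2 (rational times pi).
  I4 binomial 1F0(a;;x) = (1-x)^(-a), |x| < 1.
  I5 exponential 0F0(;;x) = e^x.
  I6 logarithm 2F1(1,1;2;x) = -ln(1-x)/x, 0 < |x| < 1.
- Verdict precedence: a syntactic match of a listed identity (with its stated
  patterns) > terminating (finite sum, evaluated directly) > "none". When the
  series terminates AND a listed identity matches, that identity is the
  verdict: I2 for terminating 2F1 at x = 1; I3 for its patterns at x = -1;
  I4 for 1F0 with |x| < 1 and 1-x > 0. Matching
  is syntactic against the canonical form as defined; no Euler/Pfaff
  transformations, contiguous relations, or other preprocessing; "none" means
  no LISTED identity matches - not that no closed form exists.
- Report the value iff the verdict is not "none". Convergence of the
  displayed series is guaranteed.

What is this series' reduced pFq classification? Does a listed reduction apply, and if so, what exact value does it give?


The tell: with t_0 = -4/5, (1)_k (C = -4/5) is k! itself.
Adjacent-term ratio: r(k) = (1/2) * (k-1/3) (k+3) / [(k+2) (k+1)] - rational in k. x = (1/2); t_0 = -4/5; negate the roots.

Canonical form: C = -4/5 times 2F1 with upper {-1/3, 3}, lower {2}, x = 1/2. Verdict: no listed reduction: x = 1/2 and upper {-1/3, 3} fail every I1-I6 pattern.


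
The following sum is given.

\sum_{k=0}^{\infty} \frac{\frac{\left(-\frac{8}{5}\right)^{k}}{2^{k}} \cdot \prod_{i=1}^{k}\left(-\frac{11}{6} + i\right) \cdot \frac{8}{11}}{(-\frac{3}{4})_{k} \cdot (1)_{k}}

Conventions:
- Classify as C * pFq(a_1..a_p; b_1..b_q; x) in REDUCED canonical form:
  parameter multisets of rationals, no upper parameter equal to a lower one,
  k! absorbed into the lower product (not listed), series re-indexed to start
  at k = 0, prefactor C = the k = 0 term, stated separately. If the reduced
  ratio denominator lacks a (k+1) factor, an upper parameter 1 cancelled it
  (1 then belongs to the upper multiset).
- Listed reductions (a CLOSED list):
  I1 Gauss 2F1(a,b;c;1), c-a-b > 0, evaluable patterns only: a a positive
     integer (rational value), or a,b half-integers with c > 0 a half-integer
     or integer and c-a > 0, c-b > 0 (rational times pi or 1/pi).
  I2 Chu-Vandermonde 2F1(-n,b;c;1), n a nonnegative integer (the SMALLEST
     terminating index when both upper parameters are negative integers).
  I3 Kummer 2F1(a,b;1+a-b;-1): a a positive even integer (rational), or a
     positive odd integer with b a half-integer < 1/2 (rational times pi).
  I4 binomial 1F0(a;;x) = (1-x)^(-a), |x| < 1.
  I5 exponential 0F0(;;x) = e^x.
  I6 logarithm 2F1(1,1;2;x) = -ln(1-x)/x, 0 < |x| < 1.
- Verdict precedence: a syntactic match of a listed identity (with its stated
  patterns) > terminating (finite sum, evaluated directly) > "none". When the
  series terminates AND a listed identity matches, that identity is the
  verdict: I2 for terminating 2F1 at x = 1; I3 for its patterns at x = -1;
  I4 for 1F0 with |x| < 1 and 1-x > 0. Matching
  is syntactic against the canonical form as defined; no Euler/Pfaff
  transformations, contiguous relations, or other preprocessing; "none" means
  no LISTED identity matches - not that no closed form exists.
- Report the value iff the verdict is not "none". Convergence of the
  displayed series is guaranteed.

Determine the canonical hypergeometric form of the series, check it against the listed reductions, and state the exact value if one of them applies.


The tell: t_0 being \frac{8}{11}, the two k-th powers (C = 8/11, x = -4/5) combine into one argument.
Adjacent-term ratio: r(k) = -\frac{4}{5} * (k-\frac{5}{6}) / [(k-\frac{3}{4}) (k+1)] - rational in k. x = -\frac{4}{5}; t_0 = \frac{8}{11}; negate the roots.

This is \frac{8}{11} * 1F1(-\frac{5}{6}; -\frac{3}{4}; -\frac{4}{5}) in reduced canonical form. Verdict: none here - no I1-I6 shape fits x = -\frac{4}{5} with lower {-\frac{3}{4}}.


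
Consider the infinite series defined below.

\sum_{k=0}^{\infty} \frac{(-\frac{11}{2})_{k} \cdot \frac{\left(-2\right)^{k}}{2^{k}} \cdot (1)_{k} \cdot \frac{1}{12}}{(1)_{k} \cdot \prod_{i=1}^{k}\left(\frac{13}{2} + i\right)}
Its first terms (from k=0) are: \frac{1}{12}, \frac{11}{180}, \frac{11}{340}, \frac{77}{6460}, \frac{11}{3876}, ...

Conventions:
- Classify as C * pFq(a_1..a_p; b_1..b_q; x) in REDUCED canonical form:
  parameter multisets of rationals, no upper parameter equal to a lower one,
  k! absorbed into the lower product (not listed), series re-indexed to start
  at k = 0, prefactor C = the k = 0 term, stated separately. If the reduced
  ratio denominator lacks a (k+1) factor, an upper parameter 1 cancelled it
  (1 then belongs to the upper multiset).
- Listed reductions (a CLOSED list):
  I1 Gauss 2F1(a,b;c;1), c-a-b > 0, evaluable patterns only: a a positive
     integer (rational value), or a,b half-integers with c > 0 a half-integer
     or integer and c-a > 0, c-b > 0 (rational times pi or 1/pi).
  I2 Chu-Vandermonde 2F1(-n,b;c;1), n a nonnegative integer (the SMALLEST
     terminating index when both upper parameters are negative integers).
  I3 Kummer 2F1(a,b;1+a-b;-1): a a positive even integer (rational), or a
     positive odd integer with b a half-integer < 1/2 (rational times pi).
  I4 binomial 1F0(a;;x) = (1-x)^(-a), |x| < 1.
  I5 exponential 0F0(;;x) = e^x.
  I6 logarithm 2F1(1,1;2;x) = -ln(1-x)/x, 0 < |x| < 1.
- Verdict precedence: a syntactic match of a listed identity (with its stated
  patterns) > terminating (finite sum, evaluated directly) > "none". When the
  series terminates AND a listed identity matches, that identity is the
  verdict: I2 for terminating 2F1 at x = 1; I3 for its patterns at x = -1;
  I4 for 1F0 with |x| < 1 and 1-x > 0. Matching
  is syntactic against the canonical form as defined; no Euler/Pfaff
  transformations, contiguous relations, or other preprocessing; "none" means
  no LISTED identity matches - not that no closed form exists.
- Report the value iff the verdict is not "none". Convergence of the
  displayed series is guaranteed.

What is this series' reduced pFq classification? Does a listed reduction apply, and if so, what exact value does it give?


Classification (C = \frac{1}{12}): 2F1 with upper {-\frac{11}{2}, 1}, lower {\frac{15}{2}}, argument x = -1. Verdict: this is Kummer (I3) (x = -1; c = \frac{15}{2} equals 1+a-b for upper {-\frac{11}{2}, 1}: listed pattern). Sum: \frac{1001}{16384} \cdot \pi.

The tell: from the first term \frac{1}{12}: the lower running product (prefactor 1/12) is a rising factorial.
Term ratio: r(k) = -1 * (k-\frac{11}{2}) (k+1) / [(k+\frac{15}{2}) (k+1)] - rational; roots negated = parameters, x = -1, C = \frac{1}{12}.


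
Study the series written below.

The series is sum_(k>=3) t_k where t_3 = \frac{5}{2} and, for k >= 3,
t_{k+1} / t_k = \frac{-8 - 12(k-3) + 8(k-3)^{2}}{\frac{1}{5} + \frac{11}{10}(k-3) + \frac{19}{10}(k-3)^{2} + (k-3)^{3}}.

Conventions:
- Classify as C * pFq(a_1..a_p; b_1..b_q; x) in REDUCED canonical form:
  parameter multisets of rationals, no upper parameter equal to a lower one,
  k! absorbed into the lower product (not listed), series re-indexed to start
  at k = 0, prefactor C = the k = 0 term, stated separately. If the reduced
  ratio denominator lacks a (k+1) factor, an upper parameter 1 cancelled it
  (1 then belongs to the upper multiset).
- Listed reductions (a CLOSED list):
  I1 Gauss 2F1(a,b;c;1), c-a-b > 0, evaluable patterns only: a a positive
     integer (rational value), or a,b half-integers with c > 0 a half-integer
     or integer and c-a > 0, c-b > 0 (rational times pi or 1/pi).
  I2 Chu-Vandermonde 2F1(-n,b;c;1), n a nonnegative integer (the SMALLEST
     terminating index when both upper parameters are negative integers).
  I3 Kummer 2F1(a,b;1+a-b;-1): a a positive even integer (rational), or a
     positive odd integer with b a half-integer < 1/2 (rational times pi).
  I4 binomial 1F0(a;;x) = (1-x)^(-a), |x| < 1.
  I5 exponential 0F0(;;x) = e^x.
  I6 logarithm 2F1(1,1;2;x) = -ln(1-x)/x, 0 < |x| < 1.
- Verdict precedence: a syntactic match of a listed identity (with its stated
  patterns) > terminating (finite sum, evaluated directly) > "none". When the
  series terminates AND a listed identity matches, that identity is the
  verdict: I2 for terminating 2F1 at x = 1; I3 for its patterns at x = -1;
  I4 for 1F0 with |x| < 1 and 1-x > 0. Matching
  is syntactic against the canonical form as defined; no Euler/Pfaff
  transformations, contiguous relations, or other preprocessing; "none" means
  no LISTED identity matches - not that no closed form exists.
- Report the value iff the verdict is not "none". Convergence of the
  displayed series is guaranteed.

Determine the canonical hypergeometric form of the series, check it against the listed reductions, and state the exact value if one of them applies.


Canonical form: C = \frac{5}{2} times 1F1 with upper {-2}, lower {\frac{2}{5}}, x = 8. Verdict: terminating. With -2 upstairs the series is a 3-term polynomial sum; evaluated term by term. Sum: \frac{2635}{14}.

Key observation: t_0 = \frac{5}{2} here, and roots of the ratio polynomials (C = 5/2) are the negated parameters.
Consecutive-term ratio: r(k) = 8 * (k-2) / [(k+\frac{2}{5}) (k+1)] ; factor over Q: parameters, x = 8, and C = \frac{5}{2}.


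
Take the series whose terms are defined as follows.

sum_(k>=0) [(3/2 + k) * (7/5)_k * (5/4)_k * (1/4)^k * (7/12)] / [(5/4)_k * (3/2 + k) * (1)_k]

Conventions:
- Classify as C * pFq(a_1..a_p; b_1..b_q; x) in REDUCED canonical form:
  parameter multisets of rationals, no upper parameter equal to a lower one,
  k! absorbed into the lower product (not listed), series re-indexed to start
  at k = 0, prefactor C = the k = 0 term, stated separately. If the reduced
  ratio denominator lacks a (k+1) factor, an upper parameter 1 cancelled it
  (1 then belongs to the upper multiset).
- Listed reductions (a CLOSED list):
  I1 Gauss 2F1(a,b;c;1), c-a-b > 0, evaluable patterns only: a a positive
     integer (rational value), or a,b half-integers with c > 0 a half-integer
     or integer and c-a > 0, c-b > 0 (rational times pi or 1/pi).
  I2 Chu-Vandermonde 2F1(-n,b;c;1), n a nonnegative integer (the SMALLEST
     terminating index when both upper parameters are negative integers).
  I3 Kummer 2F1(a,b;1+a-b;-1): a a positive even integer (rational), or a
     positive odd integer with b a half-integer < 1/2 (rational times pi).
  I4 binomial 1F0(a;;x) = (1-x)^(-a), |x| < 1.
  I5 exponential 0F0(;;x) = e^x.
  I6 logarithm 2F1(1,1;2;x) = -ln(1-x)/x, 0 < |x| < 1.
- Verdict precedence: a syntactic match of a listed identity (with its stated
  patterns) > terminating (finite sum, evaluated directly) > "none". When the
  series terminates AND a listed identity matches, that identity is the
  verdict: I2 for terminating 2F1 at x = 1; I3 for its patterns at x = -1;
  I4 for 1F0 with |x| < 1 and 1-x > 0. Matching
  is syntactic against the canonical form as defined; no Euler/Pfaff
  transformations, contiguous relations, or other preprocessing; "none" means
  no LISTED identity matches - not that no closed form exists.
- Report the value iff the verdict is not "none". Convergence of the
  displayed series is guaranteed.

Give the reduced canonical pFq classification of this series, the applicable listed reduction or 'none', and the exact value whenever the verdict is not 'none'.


Prefactor 7/12, argument 1/4: 1F0 with upper {7/5} over lower {-}. Verdict: the binomial series (I4) applies (the 1F0 binomial series: exponent -7/5, x = 1/4). Sum: (7/12) * (3/4)^(-7/5).

Structural cue: from the first term 7/12: (1)_k (C = 7/12) is k! itself.
Step ratio: r(k) = (1/4) * (k+7/5) / [(k+1)] - rational in k, leading ratio (1/4); with t_0 = 7/12, classification follows.


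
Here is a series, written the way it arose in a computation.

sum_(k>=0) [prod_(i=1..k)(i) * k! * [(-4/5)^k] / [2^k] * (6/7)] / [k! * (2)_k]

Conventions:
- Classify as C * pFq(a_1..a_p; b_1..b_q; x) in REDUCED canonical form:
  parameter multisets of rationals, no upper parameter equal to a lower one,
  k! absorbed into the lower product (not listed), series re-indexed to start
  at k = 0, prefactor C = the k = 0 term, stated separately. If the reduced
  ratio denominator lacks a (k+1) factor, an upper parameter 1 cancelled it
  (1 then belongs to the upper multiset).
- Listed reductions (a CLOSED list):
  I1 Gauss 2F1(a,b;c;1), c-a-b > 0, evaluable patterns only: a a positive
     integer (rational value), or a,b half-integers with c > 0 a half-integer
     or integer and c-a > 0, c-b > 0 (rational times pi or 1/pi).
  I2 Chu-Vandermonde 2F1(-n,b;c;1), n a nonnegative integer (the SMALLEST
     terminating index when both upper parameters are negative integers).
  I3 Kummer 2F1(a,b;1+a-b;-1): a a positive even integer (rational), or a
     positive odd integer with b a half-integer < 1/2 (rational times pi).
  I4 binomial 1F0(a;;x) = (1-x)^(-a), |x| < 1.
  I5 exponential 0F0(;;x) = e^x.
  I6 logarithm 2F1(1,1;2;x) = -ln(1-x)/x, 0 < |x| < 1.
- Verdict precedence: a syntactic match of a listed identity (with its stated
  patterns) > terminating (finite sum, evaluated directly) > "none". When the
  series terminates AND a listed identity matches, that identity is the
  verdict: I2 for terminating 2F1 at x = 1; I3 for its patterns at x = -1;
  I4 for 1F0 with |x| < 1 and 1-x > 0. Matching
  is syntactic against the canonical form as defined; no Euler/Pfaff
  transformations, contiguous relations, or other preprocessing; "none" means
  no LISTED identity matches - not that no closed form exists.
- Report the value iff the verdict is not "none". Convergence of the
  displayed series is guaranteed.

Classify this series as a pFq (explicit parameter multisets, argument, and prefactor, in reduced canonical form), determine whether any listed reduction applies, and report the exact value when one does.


The series (x = -2/5) is 2F1: upper {1, 1}, lower {2}, prefactor 6/7. Verdict: the I6 logarithm reduction applies (the logarithm: parameters (1,1;2), x = -2/5). Hence: (15/7) * ln(7/5).

Structural cue: t_0 being 6/7, the running product (C = 6/7, x = -2/5) telescopes to a rising factorial.
Consecutive-term ratio: r(k) = (-2/5) * (k+1) (k+1) / [(k+2) (k+1)] ; factor over Q: parameters, x = (-2/5), and C = 6/7.
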